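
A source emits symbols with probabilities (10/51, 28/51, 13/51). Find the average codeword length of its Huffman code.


Huffman construction (repeatedly merge the two least-probable nodes; each merge adds 1 bit to every symbol beneath it): 10/51 + 13/51 = 23/51; 23/51 + 28/51 = 1. Resulting codeword lengths (in the order the probabilities were given): (2, 1, 2). L_avg = sum(p_i * l_i) = 10/51*2 + 28/51*1 + 13/51*2 = 74/51 = 1.451

1.451 bits


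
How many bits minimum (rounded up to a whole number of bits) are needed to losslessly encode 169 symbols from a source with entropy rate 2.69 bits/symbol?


Minimum bits >= n * H = 169 * 2.69 = 454.61, rounded up to a whole number of bits = 455

455 bits


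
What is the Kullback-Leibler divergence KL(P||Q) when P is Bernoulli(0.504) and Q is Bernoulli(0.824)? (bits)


KL = p*log2(p/q) + (1-p)*log2((1-p)/(1-q)) = 0.504*log2(0.504/0.824) + 0.496*log2(0.496/0.176) = 0.384

0.384 bits


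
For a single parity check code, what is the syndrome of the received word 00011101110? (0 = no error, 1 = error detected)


Syndrome = XOR of all bits = 0 XOR 0 XOR 0 XOR 1 XOR 1 XOR 1 XOR 0 XOR 1 XOR 1 XOR 1 XOR 0 = 0

0


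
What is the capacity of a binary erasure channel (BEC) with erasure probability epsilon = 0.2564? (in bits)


C = 1 - epsilon = 1 - 0.2564 = 0.7436

0.7436 bits


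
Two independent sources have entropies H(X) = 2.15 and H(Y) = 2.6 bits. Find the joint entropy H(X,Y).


For independent variables, H(X,Y) = H(X) + H(Y) = 2.15 + 2.6 = 4.75

4.75 bits


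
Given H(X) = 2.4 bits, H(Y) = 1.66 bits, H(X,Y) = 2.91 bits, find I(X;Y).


I(X;Y) = H(X) + H(Y) - H(X,Y) = 2.4 + 1.66 - 2.91 = 1.15

1.15 bits


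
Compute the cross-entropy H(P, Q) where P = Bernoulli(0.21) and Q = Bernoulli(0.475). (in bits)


H(P,Q) = -p*log2(q) - (1-p)*log2(1-q). -0.21*log2(0.475) = 0.225540; -0.79*log2(0.525) = 0.734392. H(P,Q) = 0.225540 + 0.734392 = 0.9599

0.9599 bits


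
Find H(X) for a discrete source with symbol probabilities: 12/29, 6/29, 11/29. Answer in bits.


H = -sum(p_i * log2(p_i)). Terms: -(12/29)*log2(12/29) = 0.526766; -(6/29)*log2(6/29) = 0.470280; -(11/29)*log2(11/29) = 0.530484. H = 0.526766 + 0.470280 + 0.530484 = 1.5275

1.5275 bits


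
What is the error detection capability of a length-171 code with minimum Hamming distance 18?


Detection capability = d_min - 1 = 18 - 1 = 17

17 errors


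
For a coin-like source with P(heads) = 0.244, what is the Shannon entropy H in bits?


H = -p*log2(p) - (1-p)*log2(1-p). -0.244*log2(0.244) = 0.496551; -0.756*log2(0.756) = 0.305078. H = 0.496551 + 0.305078 = 0.8016

0.8016 bits


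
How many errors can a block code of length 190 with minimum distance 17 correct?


Correction capability = floor((d-1)/2) = floor((17-1)/2) = 8

8 errors


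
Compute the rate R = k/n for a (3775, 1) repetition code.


Rate = k/n = 1/3775

1/3775


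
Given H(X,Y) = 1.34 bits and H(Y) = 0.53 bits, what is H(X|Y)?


H(X|Y) = H(X,Y) - H(Y) = 1.34 - 0.53 = 0.81

0.81 bits


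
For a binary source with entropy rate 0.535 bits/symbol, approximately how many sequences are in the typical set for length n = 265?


log2|A_typical| = nH = 265 * 0.535 = 141.775, so |A_typical| ~ 2^141.775 = 4.770e+42

4.770e+42


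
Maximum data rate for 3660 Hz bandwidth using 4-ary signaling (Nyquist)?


Rate = 2 * B * log2(M) = 2 * 3660 * 2.0 = 14640.0

14640.0 bps


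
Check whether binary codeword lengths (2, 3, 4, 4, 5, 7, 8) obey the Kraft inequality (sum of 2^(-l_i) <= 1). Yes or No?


Kraft sum = sum(2^(-l_i)) = 0.543, need <= 1. Result: satisfied (a binary prefix-free code with these lengths exists)

Yes


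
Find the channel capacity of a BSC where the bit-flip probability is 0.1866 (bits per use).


H(p) = -p*log2(p) - (1-p)*log2(1-p) = -0.1866*log2(0.1866) - 0.8134*log2(0.8134) = 0.451941 + 0.242363 = 0.6943. C = 1 - H(p) = 1 - 0.6943 = 0.3057

0.3057 bits


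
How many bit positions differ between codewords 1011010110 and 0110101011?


Count differing positions: ^ ^ . ^ ^ ^ ^ ^ . ^ = 8 differences

8


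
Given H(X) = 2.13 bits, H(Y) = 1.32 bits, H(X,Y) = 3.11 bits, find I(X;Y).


I(X;Y) = H(X) + H(Y) - H(X,Y) = 2.13 + 1.32 - 3.11 = 0.34

0.34 bits


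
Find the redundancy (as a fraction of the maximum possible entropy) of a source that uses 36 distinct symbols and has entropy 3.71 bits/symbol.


H_max = log2(K) = log2(36) = 5.1699 bits/symbol. Redundancy = 1 - H/H_max = 1 - 3.71/5.1699 = 1 - 0.7176 = 0.2824

0.2824


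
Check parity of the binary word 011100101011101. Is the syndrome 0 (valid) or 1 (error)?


Syndrome = XOR of all bits = 0 XOR 1 XOR 1 XOR 1 XOR 0 XOR 0 XOR 1 XOR 0 XOR 1 XOR 0 XOR 1 XOR 1 XOR 1 XOR 0 XOR 1 = 1

1


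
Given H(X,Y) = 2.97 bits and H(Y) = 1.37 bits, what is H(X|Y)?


H(X|Y) = H(X,Y) - H(Y) = 2.97 - 1.37 = 1.6

1.6 bits


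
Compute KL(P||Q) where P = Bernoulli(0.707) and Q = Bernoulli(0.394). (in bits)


KL = p*log2(p/q) + (1-p)*log2((1-p)/(1-q)) = 0.707*log2(0.707/0.394) + 0.293*log2(0.293/0.606) = 0.2892

0.2892 bits


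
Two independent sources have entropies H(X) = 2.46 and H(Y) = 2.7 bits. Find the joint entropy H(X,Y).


For independent variables, H(X,Y) = H(X) + H(Y) = 2.46 + 2.7 = 5.16

5.16 bits


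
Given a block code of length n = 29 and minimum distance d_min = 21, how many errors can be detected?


Detection capability = d_min - 1 = 21 - 1 = 20

20 errors


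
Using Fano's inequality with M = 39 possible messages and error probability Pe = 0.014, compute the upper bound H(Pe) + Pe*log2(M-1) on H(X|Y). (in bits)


H(Pe) = -Pe*log2(Pe) - (1-Pe)*log2(1-Pe) = -0.014*log2(0.014) - 0.986*log2(0.986) = 0.086218 + 0.020056 = 0.1063. Pe*log2(M-1) = 0.014*log2(38) = 0.073471. Bound = H(Pe) + Pe*log2(M-1) = 0.086218 + 0.020056 + 0.073471 = 0.1797

0.1797 bits


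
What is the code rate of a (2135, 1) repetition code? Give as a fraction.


Rate = k/n = 1/2135

1/2135


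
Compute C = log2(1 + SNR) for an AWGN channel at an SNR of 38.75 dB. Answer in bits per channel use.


SNR_linear = 10^(38.75/10) = 7498.9421; C = log2(1 + SNR_linear) = log2(1 + 7498.9421) = 12.8727

12.8727 bits/channel use


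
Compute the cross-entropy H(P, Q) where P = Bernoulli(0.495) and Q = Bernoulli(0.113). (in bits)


H(P,Q) = -p*log2(q) - (1-p)*log2(1-q). -0.495*log2(0.113) = 1.557075; -0.505*log2(0.887) = 0.087362. H(P,Q) = 1.557075 + 0.087362 = 1.6444

1.6444 bits


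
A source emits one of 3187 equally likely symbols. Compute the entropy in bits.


H = log2(n) = log2(3187) = 11.638

11.638 bits


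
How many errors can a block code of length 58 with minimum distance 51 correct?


Correction capability = floor((d-1)/2) = floor((51-1)/2) = 25

25 errors


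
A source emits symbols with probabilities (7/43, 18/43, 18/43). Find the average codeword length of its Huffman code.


Huffman construction (repeatedly merge the two least-probable nodes; each merge adds 1 bit to every symbol beneath it): 7/43 + 18/43 = 25/43; 18/43 + 25/43 = 1. Resulting codeword lengths (in the order the probabilities were given): (2, 2, 1). L_avg = sum(p_i * l_i) = 7/43*2 + 18/43*2 + 18/43*1 = 68/43 = 1.5814

1.5814 bits


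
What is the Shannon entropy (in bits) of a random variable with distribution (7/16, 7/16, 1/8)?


H = -sum(p_i * log2(p_i)). Terms: -(7/16)*log2(7/16) = 0.521782; -(7/16)*log2(7/16) = 0.521782; -(1/8)*log2(1/8) = 0.375000. H = 0.521782 + 0.521782 + 0.375000 = 1.4186

1.4186 bits


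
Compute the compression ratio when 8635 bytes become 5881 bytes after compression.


Ratio = original / compressed = 8635 / 5881 = 1.4683

1.4683


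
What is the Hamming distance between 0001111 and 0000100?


Count differing positions: . . . ^ . ^ ^ = 3 differences

3


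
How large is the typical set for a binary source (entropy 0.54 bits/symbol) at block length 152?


log2|A_typical| = nH = 152 * 0.54 = 82.08, so |A_typical| ~ 2^82.08 = 5.111e+24

5.111e+24


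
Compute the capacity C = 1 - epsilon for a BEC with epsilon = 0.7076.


C = 1 - epsilon = 1 - 0.7076 = 0.2924

0.2924 bits


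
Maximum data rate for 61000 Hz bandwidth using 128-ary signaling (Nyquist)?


Rate = 2 * B * log2(M) = 2 * 61000 * 7.0 = 854000.0

854000.0 bps


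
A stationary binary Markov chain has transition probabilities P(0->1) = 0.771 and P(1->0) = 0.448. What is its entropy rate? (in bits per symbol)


Stationary distribution: pi_0 = p10/(p01+p10) = 0.3675, pi_1 = 0.6325. Entropy rate H' = pi_0*H(p01) + pi_1*H(p10) = 0.3675*0.7763 + 0.6325*0.9922 = 0.9128

0.9128 bits/symbol


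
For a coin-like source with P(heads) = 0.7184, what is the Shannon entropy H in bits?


H = -p*log2(p) - (1-p)*log2(1-p). -0.7184*log2(0.7184) = 0.342778; -0.2816*log2(0.2816) = 0.514844. H = 0.342778 + 0.514844 = 0.8576

0.8576 bits


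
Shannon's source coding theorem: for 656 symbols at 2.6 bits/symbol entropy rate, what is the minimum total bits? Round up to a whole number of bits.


Minimum bits >= n * H = 656 * 2.6 = 1705.6, rounded up to a whole number of bits = 1706

1706 bits


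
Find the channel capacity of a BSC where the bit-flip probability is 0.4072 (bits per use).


H(p) = -p*log2(p) - (1-p)*log2(1-p) = -0.4072*log2(0.4072) - 0.5928*log2(0.5928) = 0.527809 + 0.447198 = 0.975. C = 1 - H(p) = 1 - 0.975 = 0.025

0.025 bits


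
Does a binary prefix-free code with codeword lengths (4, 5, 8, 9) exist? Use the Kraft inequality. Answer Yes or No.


Kraft sum = sum(2^(-l_i)) = 0.0996, need <= 1. Result: satisfied (a binary prefix-free code with these lengths exists)

Yes


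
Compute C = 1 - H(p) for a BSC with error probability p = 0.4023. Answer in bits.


H(p) = -p*log2(p) - (1-p)*log2(1-p) = -0.4023*log2(0.4023) - 0.5977*log2(0.5977) = 0.528484 + 0.443796 = 0.9723. C = 1 - H(p) = 1 - 0.9723 = 0.0277

0.0277 bits


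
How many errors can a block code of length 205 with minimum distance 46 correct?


Correction capability = floor((d-1)/2) = floor((46-1)/2) = 22

22 errors


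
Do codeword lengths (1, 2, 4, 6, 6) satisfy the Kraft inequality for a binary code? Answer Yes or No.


Kraft sum = sum(2^(-l_i)) = 0.8438, need <= 1. Result: satisfied (a binary prefix-free code with these lengths exists)

Yes


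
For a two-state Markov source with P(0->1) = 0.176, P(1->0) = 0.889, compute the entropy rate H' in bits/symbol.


Stationary distribution: pi_0 = p10/(p01+p10) = 0.8347, pi_1 = 0.1653. Entropy rate H' = pi_0*H(p01) + pi_1*H(p10) = 0.8347*0.6712 + 0.1653*0.5029 = 0.6434

0.6434 bits/symbol


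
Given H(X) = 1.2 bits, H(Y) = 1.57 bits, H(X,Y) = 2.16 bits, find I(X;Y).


I(X;Y) = H(X) + H(Y) - H(X,Y) = 1.2 + 1.57 - 2.16 = 0.61

0.61 bits


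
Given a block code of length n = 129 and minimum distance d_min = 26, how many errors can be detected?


Detection capability = d_min - 1 = 26 - 1 = 25

25 errors


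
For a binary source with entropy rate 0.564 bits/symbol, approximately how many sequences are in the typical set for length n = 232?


log2|A_typical| = nH = 232 * 0.564 = 130.848, so |A_typical| ~ 2^130.848 = 2.450e+39

2.450e+39


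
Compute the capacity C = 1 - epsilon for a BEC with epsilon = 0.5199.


C = 1 - epsilon = 1 - 0.5199 = 0.4801

0.4801 bits


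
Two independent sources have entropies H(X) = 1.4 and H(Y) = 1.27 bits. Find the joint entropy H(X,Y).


For independent variables, H(X,Y) = H(X) + H(Y) = 1.4 + 1.27 = 2.67

2.67 bits


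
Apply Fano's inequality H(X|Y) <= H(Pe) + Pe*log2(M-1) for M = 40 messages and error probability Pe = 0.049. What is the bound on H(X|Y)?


H(Pe) = -Pe*log2(Pe) - (1-Pe)*log2(1-Pe) = -0.049*log2(0.049) - 0.951*log2(0.951) = 0.213203 + 0.068931 = 0.2821. Pe*log2(M-1) = 0.049*log2(39) = 0.258985. Bound = H(Pe) + Pe*log2(M-1) = 0.213203 + 0.068931 + 0.258985 = 0.5411

0.5411 bits


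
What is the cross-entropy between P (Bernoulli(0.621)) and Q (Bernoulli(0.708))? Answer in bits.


H(P,Q) = -p*log2(q) - (1-p)*log2(1-q). -0.621*log2(0.708) = 0.309369; -0.379*log2(0.292) = 0.673089. H(P,Q) = 0.309369 + 0.673089 = 0.9825

0.9825 bits


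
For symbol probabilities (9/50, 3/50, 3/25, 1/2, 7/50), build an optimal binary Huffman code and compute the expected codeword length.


Huffman construction (repeatedly merge the two least-probable nodes; each merge adds 1 bit to every symbol beneath it): 3/50 + 3/25 = 9/50; 7/50 + 9/50 = 8/25; 9/50 + 8/25 = 1/2; 1/2 + 1/2 = 1. Resulting codeword lengths (in the order the probabilities were given): (3, 3, 3, 1, 3). L_avg = sum(p_i * l_i) = 9/50*3 + 3/50*3 + 3/25*3 + 1/2*1 + 7/50*3 = 2

2.0 bits


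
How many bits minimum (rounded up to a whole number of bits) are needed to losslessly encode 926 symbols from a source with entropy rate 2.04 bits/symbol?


Minimum bits >= n * H = 926 * 2.04 = 1889.04, rounded up to a whole number of bits = 1890

1890 bits


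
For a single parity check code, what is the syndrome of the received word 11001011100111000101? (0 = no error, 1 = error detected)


Syndrome = XOR of all bits = 1 XOR 1 XOR 0 XOR 0 XOR 1 XOR 0 XOR 1 XOR 1 XOR 1 XOR 0 XOR 0 XOR 1 XOR 1 XOR 1 XOR 0 XOR 0 XOR 0 XOR 1 XOR 0 XOR 1 = 1

1


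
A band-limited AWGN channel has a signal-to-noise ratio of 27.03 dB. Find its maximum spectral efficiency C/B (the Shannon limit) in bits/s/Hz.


SNR_linear = 10^(27.03/10) = 504.6613; C/B = log2(1 + SNR_linear) = log2(1 + 504.6613) = 8.982

8.982 bits/s/Hz


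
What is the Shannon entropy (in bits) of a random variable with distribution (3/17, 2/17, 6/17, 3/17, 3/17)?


H = -sum(p_i * log2(p_i)). Terms: -(3/17)*log2(3/17) = 0.441618; -(2/17)*log2(2/17) = 0.363231; -(6/17)*log2(6/17) = 0.530294; -(3/17)*log2(3/17) = 0.441618; -(3/17)*log2(3/17) = 0.441618. H = 0.441618 + 0.363231 + 0.530294 + 0.441618 + 0.441618 = 2.2184

2.2184 bits


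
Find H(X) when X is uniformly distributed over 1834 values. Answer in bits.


H = log2(n) = log2(1834) = 10.8408

10.8408 bits


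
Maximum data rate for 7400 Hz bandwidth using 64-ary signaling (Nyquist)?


Rate = 2 * B * log2(M) = 2 * 7400 * 6.0 = 88800.0

88800.0 bps


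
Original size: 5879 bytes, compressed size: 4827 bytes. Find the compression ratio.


Ratio = original / compressed = 5879 / 4827 = 1.2179

1.2179


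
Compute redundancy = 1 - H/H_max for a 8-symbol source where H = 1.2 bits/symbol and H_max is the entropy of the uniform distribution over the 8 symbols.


H_max = log2(K) = log2(8) = 3.0 bits/symbol. Redundancy = 1 - H/H_max = 1 - 1.2/3.0 = 1 - 0.4 = 0.6

0.6


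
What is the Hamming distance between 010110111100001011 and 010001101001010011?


Count differing positions: . . . ^ ^ ^ . ^ . ^ . ^ . ^ ^ . . . = 8 differences

8


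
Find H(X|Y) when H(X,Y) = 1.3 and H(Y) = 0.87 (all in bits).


H(X|Y) = H(X,Y) - H(Y) = 1.3 - 0.87 = 0.43

0.43 bits


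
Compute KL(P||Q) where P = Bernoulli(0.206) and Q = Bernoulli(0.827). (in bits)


KL = p*log2(p/q) + (1-p)*log2((1-p)/(1-q)) = 0.206*log2(0.206/0.827) + 0.794*log2(0.794/0.173) = 1.3324

1.3324 bits


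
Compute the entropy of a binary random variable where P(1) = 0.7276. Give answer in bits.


H = -p*log2(p) - (1-p)*log2(1-p). -0.7276*log2(0.7276) = 0.333810; -0.2724*log2(0.2724) = 0.511077. H = 0.333810 + 0.511077 = 0.8449

0.8449 bits


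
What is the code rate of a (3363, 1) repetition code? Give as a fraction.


Rate = k/n = 1/3363

1/3363


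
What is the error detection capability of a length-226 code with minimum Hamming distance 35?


Detection capability = d_min - 1 = 35 - 1 = 34

34 errors


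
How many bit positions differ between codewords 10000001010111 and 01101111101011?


Count differing positions: ^ ^ ^ . ^ ^ ^ . ^ ^ ^ ^ . . = 10 differences

10


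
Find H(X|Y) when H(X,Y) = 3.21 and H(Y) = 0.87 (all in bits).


H(X|Y) = H(X,Y) - H(Y) = 3.21 - 0.87 = 2.34

2.34 bits


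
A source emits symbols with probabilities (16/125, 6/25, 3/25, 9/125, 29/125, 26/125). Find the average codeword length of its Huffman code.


Huffman construction (repeatedly merge the two least-probable nodes; each merge adds 1 bit to every symbol beneath it): 9/125 + 3/25 = 24/125; 16/125 + 24/125 = 8/25; 26/125 + 29/125 = 11/25; 6/25 + 8/25 = 14/25; 11/25 + 14/25 = 1. Resulting codeword lengths (in the order the probabilities were given): (3, 2, 4, 4, 2, 2). L_avg = sum(p_i * l_i) = 16/125*3 + 6/25*2 + 3/25*4 + 9/125*4 + 29/125*2 + 26/125*2 = 314/125 = 2.512

2.512 bits


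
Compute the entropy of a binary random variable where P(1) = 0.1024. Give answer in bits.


H = -p*log2(p) - (1-p)*log2(1-p). -0.1024*log2(0.1024) = 0.336662; -0.8976*log2(0.8976) = 0.139896. H = 0.336662 + 0.139896 = 0.4766

0.4766 bits


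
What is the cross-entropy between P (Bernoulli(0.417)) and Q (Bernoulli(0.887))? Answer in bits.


H(P,Q) = -p*log2(q) - (1-p)*log2(1-q). -0.417*log2(0.887) = 0.072138; -0.583*log2(0.113) = 1.833888. H(P,Q) = 0.072138 + 1.833888 = 1.906

1.906 bits


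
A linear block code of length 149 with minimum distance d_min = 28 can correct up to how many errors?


Correction capability = floor((d-1)/2) = floor((28-1)/2) = 13

13 errors


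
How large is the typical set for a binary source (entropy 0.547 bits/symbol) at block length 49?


log2|A_typical| = nH = 49 * 0.547 = 26.803, so |A_typical| ~ 2^26.803 = 1.171e+08

1.171e+08


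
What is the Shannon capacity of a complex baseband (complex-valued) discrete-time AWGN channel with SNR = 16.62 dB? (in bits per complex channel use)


SNR_linear = 10^(16.62/10) = 45.9198; C = log2(1 + SNR_linear) = log2(1 + 45.9198) = 5.5521

5.5521 bits/channel use


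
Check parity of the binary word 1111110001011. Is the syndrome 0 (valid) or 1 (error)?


Syndrome = XOR of all bits = 1 XOR 1 XOR 1 XOR 1 XOR 1 XOR 1 XOR 0 XOR 0 XOR 0 XOR 1 XOR 0 XOR 1 XOR 1 = 1

1


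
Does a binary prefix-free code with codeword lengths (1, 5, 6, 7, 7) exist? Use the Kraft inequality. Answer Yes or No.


Kraft sum = sum(2^(-l_i)) = 0.5625, need <= 1. Result: satisfied (a binary prefix-free code with these lengths exists)

Yes


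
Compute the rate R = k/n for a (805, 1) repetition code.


Rate = k/n = 1/805

1/805


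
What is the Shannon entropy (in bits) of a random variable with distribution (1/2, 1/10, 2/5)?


H = -sum(p_i * log2(p_i)). Terms: -(1/2)*log2(1/2) = 0.500000; -(1/10)*log2(1/10) = 0.332193; -(2/5)*log2(2/5) = 0.528771. H = 0.500000 + 0.332193 + 0.528771 = 1.361

1.361 bits


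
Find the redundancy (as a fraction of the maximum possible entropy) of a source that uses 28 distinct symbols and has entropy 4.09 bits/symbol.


H_max = log2(K) = log2(28) = 4.8074 bits/symbol. Redundancy = 1 - H/H_max = 1 - 4.09/4.8074 = 1 - 0.8508 = 0.1492

0.1492


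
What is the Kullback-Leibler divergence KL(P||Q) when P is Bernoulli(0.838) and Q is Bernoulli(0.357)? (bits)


KL = p*log2(p/q) + (1-p)*log2((1-p)/(1-q)) = 0.838*log2(0.838/0.357) + 0.162*log2(0.162/0.643) = 0.7094

0.7094 bits


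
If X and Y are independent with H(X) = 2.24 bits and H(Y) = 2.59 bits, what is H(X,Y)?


For independent variables, H(X,Y) = H(X) + H(Y) = 2.24 + 2.59 = 4.83

4.83 bits


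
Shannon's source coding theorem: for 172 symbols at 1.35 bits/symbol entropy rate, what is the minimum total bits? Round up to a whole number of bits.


Minimum bits >= n * H = 172 * 1.35 = 232.2, rounded up to a whole number of bits = 233

233 bits


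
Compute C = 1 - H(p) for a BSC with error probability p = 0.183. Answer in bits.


H(p) = -p*log2(p) - (1-p)*log2(1-p) = -0.183*log2(0.183) - 0.817*log2(0.817) = 0.448365 + 0.238231 = 0.6866. C = 1 - H(p) = 1 - 0.6866 = 0.3134

0.3134 bits


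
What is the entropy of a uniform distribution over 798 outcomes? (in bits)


H = log2(n) = log2(798) = 9.6402

9.6402 bits


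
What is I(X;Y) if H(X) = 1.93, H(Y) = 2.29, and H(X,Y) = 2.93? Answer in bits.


I(X;Y) = H(X) + H(Y) - H(X,Y) = 1.93 + 2.29 - 2.93 = 1.29

1.29 bits


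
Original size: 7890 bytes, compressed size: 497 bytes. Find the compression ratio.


Ratio = original / compressed = 7890 / 497 = 15.8753

15.8753


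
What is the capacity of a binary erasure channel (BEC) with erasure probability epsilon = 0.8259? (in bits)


C = 1 - epsilon = 1 - 0.8259 = 0.1741

0.1741 bits


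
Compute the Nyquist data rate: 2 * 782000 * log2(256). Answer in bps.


Rate = 2 * B * log2(M) = 2 * 782000 * 8.0 = 12512000.0

12512000.0 bps


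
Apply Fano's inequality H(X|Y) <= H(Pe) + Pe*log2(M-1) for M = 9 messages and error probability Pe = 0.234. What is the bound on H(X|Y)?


H(Pe) = -Pe*log2(Pe) - (1-Pe)*log2(1-Pe) = -0.234*log2(0.234) - 0.766*log2(0.766) = 0.490328 + 0.294591 = 0.7849. Pe*log2(M-1) = 0.234*log2(8) = 0.702000. Bound = H(Pe) + Pe*log2(M-1) = 0.490328 + 0.294591 + 0.702000 = 1.4869

1.4869 bits


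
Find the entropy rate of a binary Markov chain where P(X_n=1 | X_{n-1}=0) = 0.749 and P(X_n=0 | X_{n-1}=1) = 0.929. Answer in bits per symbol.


Stationary distribution: pi_0 = p10/(p01+p10) = 0.5536, pi_1 = 0.4464. Entropy rate H' = pi_0*H(p01) + pi_1*H(p10) = 0.5536*0.8129 + 0.4464*0.3696 = 0.615

0.615 bits/symbol


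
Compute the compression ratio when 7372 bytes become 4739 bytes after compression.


Ratio = original / compressed = 7372 / 4739 = 1.5556

1.5556


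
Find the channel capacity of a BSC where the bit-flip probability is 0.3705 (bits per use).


H(p) = -p*log2(p) - (1-p)*log2(1-p) = -0.3705*log2(0.3705) - 0.6295*log2(0.6295) = 0.530724 + 0.420331 = 0.9511. C = 1 - H(p) = 1 - 0.9511 = 0.0489

0.0489 bits


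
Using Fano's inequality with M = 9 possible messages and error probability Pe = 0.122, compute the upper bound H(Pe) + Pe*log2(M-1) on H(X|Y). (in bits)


H(Pe) = -Pe*log2(Pe) - (1-Pe)*log2(1-Pe) = -0.122*log2(0.122) - 0.878*log2(0.878) = 0.370276 + 0.164807 = 0.5351. Pe*log2(M-1) = 0.122*log2(8) = 0.366000. Bound = H(Pe) + Pe*log2(M-1) = 0.370276 + 0.164807 + 0.366000 = 0.9011

0.9011 bits


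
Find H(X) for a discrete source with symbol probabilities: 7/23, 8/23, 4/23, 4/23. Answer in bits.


H = -sum(p_i * log2(p_i)). Terms: -(7/23)*log2(7/23) = 0.522324; -(8/23)*log2(8/23) = 0.529935; -(4/23)*log2(4/23) = 0.438880; -(4/23)*log2(4/23) = 0.438880. H = 0.522324 + 0.529935 + 0.438880 + 0.438880 = 1.93

1.93 bits


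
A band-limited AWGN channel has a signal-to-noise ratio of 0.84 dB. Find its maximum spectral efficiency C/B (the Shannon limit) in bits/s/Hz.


SNR_linear = 10^(0.84/10) = 1.2134; C/B = log2(1 + SNR_linear) = log2(1 + 1.2134) = 1.1463

1.1463 bits/s/Hz


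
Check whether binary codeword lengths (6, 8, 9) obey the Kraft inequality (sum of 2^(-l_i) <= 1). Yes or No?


Kraft sum = sum(2^(-l_i)) = 0.0215, need <= 1. Result: satisfied (a binary prefix-free code with these lengths exists)

Yes


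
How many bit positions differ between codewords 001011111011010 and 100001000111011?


Count differing positions: ^ . ^ . ^ . ^ ^ ^ ^ . . . . ^ = 8 differences

8


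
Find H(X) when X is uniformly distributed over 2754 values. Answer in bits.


H = log2(n) = log2(2754) = 11.4273

11.4273 bits


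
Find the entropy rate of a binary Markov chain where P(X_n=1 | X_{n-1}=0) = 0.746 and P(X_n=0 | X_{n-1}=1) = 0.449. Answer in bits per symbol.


Stationary distribution: pi_0 = p10/(p01+p10) = 0.3757, pi_1 = 0.6243. Entropy rate H' = pi_0*H(p01) + pi_1*H(p10) = 0.3757*0.8176 + 0.6243*0.9925 = 0.9268

0.9268 bits/symbol


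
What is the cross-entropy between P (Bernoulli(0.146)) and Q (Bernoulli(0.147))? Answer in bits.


H(P,Q) = -p*log2(q) - (1-p)*log2(1-q). -0.146*log2(0.147) = 0.403852; -0.854*log2(0.853) = 0.195893. H(P,Q) = 0.403852 + 0.195893 = 0.5997

0.5997 bits


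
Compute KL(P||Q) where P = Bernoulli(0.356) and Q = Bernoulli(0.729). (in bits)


KL = p*log2(p/q) + (1-p)*log2((1-p)/(1-q)) = 0.356*log2(0.356/0.729) + 0.644*log2(0.644/0.271) = 0.4361

0.4361 bits


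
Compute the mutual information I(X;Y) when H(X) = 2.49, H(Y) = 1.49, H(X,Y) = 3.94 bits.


I(X;Y) = H(X) + H(Y) - H(X,Y) = 2.49 + 1.49 - 3.94 = 0.04

0.04 bits


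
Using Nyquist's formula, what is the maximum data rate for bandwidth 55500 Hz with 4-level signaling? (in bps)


Rate = 2 * B * log2(M) = 2 * 55500 * 2.0 = 222000.0

222000.0 bps


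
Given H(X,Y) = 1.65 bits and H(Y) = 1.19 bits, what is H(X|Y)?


H(X|Y) = H(X,Y) - H(Y) = 1.65 - 1.19 = 0.46

0.46 bits


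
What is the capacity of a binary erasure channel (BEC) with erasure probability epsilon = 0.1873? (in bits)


C = 1 - epsilon = 1 - 0.1873 = 0.8127

0.8127 bits


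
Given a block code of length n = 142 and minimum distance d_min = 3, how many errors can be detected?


Detection capability = d_min - 1 = 3 - 1 = 2

2 errors


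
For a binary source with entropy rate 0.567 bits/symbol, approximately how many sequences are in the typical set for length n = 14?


log2|A_typical| = nH = 14 * 0.567 = 7.938, so |A_typical| ~ 2^7.938 = 2.452e+02

2.452e+02


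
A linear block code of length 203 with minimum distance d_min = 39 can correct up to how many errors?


Correction capability = floor((d-1)/2) = floor((39-1)/2) = 19

19 errors


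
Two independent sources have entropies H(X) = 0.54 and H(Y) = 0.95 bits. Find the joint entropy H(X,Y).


For independent variables, H(X,Y) = H(X) + H(Y) = 0.54 + 0.95 = 1.49

1.49 bits


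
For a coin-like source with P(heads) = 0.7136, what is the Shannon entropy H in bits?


H = -p*log2(p) - (1-p)*log2(1-p). -0.7136*log2(0.7136) = 0.347389; -0.2864*log2(0.2864) = 0.516636. H = 0.347389 + 0.516636 = 0.864

0.864 bits


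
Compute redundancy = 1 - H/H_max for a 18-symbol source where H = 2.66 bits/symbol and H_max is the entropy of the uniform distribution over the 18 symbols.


H_max = log2(K) = log2(18) = 4.1699 bits/symbol. Redundancy = 1 - H/H_max = 1 - 2.66/4.1699 = 1 - 0.6379 = 0.3621

0.3621


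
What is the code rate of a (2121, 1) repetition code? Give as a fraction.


Rate = k/n = 1/2121

1/2121


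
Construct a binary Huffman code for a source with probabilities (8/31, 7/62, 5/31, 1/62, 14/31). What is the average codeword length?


Huffman construction (repeatedly merge the two least-probable nodes; each merge adds 1 bit to every symbol beneath it): 1/62 + 7/62 = 4/31; 4/31 + 5/31 = 9/31; 8/31 + 9/31 = 17/31; 14/31 + 17/31 = 1. Resulting codeword lengths (in the order the probabilities were given): (2, 4, 3, 4, 1). L_avg = sum(p_i * l_i) = 8/31*2 + 7/62*4 + 5/31*3 + 1/62*4 + 14/31*1 = 61/31 = 1.9677

1.9677 bits


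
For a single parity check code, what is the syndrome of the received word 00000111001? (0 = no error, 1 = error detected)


Syndrome = XOR of all bits = 0 XOR 0 XOR 0 XOR 0 XOR 0 XOR 1 XOR 1 XOR 1 XOR 0 XOR 0 XOR 1 = 0

0


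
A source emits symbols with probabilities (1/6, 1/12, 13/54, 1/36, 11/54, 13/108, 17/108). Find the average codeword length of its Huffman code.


Huffman construction (repeatedly merge the two least-probable nodes; each merge adds 1 bit to every symbol beneath it): 1/36 + 1/12 = 1/9; 1/9 + 13/108 = 25/108; 17/108 + 1/6 = 35/108; 11/54 + 25/108 = 47/108; 13/54 + 35/108 = 61/108; 47/108 + 61/108 = 1. Resulting codeword lengths (in the order the probabilities were given): (3, 4, 2, 4, 2, 3, 3). L_avg = sum(p_i * l_i) = 1/6*3 + 1/12*4 + 13/54*2 + 1/36*4 + 11/54*2 + 13/108*3 + 17/108*3 = 8/3 = 2.6667

2.6667 bits


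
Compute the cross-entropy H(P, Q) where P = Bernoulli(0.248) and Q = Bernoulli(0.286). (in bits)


H(P,Q) = -p*log2(q) - (1-p)*log2(1-q). -0.248*log2(0.286) = 0.447866; -0.752*log2(0.714) = 0.365475. H(P,Q) = 0.447866 + 0.365475 = 0.8133

0.8133 bits


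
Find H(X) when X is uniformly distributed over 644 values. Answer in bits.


H = log2(n) = log2(644) = 9.3309

9.3309 bits


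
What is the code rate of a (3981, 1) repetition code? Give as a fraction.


Rate = k/n = 1/3981

1/3981


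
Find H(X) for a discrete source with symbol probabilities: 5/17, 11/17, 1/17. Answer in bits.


H = -sum(p_i * log2(p_i)). Terms: -(5/17)*log2(5/17) = 0.519275; -(11/17)*log2(11/17) = 0.406373; -(1/17)*log2(1/17) = 0.240439. H = 0.519275 + 0.406373 + 0.240439 = 1.1661

1.1661 bits


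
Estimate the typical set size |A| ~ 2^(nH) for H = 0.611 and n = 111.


log2|A_typical| = nH = 111 * 0.611 = 67.821, so |A_typical| ~ 2^67.821 = 2.607e+20

2.607e+20


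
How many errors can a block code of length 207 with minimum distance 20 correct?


Correction capability = floor((d-1)/2) = floor((20-1)/2) = 9

9 errors


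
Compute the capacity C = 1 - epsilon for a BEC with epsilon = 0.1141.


C = 1 - epsilon = 1 - 0.1141 = 0.8859

0.8859 bits


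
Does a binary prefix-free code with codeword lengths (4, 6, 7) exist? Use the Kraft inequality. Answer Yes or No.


Kraft sum = sum(2^(-l_i)) = 0.0859, need <= 1. Result: satisfied (a binary prefix-free code with these lengths exists)

Yes


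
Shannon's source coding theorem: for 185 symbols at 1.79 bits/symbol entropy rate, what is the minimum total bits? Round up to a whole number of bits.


Minimum bits >= n * H = 185 * 1.79 = 331.15, rounded up to a whole number of bits = 332

332 bits


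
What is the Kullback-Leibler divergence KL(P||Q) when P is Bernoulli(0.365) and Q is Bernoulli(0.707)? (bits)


KL = p*log2(p/q) + (1-p)*log2((1-p)/(1-q)) = 0.365*log2(0.365/0.707) + 0.635*log2(0.635/0.293) = 0.3604

0.3604 bits


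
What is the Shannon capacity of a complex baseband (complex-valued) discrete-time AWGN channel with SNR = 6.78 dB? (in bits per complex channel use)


SNR_linear = 10^(6.78/10) = 4.7643; C = log2(1 + SNR_linear) = log2(1 + 4.7643) = 2.5271

2.5271 bits/channel use


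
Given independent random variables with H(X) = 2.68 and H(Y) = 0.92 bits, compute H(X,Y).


For independent variables, H(X,Y) = H(X) + H(Y) = 2.68 + 0.92 = 3.6

3.6 bits


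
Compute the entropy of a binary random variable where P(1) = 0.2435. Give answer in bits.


H = -p*log2(p) - (1-p)*log2(1-p). -0.2435*log2(0.2435) = 0.496255; -0.7565*log2(0.7565) = 0.304558. H = 0.496255 + 0.304558 = 0.8008

0.8008 bits


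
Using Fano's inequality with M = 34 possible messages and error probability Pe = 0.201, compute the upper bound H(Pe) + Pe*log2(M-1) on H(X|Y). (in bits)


H(Pe) = -Pe*log2(Pe) - (1-Pe)*log2(1-Pe) = -0.201*log2(0.201) - 0.799*log2(0.799) = 0.465261 + 0.258662 = 0.7239. Pe*log2(M-1) = 0.201*log2(33) = 1.013923. Bound = H(Pe) + Pe*log2(M-1) = 0.465261 + 0.258662 + 1.013923 = 1.7378

1.7378 bits


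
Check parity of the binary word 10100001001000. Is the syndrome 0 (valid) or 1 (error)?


Syndrome = XOR of all bits = 1 XOR 0 XOR 1 XOR 0 XOR 0 XOR 0 XOR 0 XOR 1 XOR 0 XOR 0 XOR 1 XOR 0 XOR 0 XOR 0 = 0

0


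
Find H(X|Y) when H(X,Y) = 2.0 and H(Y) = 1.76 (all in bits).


H(X|Y) = H(X,Y) - H(Y) = 2.0 - 1.76 = 0.24

0.24 bits


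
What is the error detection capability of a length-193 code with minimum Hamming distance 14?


Detection capability = d_min - 1 = 14 - 1 = 13

13 errors


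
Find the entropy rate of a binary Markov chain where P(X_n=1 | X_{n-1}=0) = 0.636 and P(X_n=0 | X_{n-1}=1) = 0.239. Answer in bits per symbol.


Stationary distribution: pi_0 = p10/(p01+p10) = 0.2731, pi_1 = 0.7269. Entropy rate H' = pi_0*H(p01) + pi_1*H(p10) = 0.2731*0.946 + 0.7269*0.7934 = 0.835

0.835 bits/symbol


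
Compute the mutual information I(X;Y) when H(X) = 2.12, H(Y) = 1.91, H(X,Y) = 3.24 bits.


I(X;Y) = H(X) + H(Y) - H(X,Y) = 2.12 + 1.91 - 3.24 = 0.79

0.79 bits


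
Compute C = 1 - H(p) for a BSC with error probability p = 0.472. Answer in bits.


H(p) = -p*log2(p) - (1-p)*log2(1-p) = -0.472*log2(0.472) - 0.528*log2(0.528) = 0.511243 + 0.486494 = 0.9977. C = 1 - H(p) = 1 - 0.9977 = 0.0023

0.0023 bits


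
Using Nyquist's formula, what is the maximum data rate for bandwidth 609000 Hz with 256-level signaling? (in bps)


Rate = 2 * B * log2(M) = 2 * 609000 * 8.0 = 9744000.0

9744000.0 bps


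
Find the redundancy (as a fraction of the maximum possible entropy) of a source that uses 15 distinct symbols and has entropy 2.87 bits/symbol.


H_max = log2(K) = log2(15) = 3.9069 bits/symbol. Redundancy = 1 - H/H_max = 1 - 2.87/3.9069 = 1 - 0.7346 = 0.2654

0.2654


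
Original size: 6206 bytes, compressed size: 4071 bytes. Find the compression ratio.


Ratio = original / compressed = 6206 / 4071 = 1.5244

1.5244


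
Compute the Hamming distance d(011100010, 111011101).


Count differing positions: ^ . . ^ ^ ^ ^ ^ ^ = 7 differences

7


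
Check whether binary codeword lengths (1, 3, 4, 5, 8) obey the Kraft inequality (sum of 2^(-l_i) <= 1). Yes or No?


Kraft sum = sum(2^(-l_i)) = 0.7227, need <= 1. Result: satisfied (a binary prefix-free code with these lengths exists)

Yes


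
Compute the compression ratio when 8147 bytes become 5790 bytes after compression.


Ratio = original / compressed = 8147 / 5790 = 1.4071

1.4071


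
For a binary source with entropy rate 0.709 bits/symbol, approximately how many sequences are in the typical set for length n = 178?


log2|A_typical| = nH = 178 * 0.709 = 126.202, so |A_typical| ~ 2^126.202 = 9.786e+37

9.786e+37


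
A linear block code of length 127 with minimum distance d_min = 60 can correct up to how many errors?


Correction capability = floor((d-1)/2) = floor((60-1)/2) = 29

29 errors


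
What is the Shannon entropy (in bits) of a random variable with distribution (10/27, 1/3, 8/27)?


H = -sum(p_i * log2(p_i)). Terms: -(10/27)*log2(10/27) = 0.530726; -(1/3)*log2(1/3) = 0.528321; -(8/27)*log2(8/27) = 0.519967. H = 0.530726 + 0.528321 + 0.519967 = 1.579

1.579 bits


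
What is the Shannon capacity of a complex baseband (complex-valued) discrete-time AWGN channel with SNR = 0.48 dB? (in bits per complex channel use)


SNR_linear = 10^(0.48/10) = 1.1169; C = log2(1 + SNR_linear) = log2(1 + 1.1169) = 1.0819

1.0819 bits/channel use


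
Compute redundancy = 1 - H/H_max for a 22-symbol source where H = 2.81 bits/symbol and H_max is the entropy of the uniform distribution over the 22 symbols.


H_max = log2(K) = log2(22) = 4.4594 bits/symbol. Redundancy = 1 - H/H_max = 1 - 2.81/4.4594 = 1 - 0.6301 = 0.3699

0.3699


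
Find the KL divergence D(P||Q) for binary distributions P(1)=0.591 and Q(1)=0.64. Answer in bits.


KL = p*log2(p/q) + (1-p)*log2((1-p)/(1-q)) = 0.591*log2(0.591/0.64) + 0.409*log2(0.409/0.36) = 0.0074

0.0074 bits


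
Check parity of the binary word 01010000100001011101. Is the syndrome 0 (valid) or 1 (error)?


Syndrome = XOR of all bits = 0 XOR 1 XOR 0 XOR 1 XOR 0 XOR 0 XOR 0 XOR 0 XOR 1 XOR 0 XOR 0 XOR 0 XOR 0 XOR 1 XOR 0 XOR 1 XOR 1 XOR 1 XOR 0 XOR 1 = 0

0


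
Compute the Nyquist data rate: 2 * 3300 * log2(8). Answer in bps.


Rate = 2 * B * log2(M) = 2 * 3300 * 3.0 = 19800.0

19800.0 bps


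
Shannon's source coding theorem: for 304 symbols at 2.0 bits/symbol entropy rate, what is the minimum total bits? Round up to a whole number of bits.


Minimum bits >= n * H = 304 * 2.0 = 608.0, rounded up to a whole number of bits = 608

608 bits


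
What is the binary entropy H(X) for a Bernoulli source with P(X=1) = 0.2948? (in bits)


H = -p*log2(p) - (1-p)*log2(1-p). -0.2948*log2(0.2948) = 0.519494; -0.7052*log2(0.7052) = 0.355347. H = 0.519494 + 0.355347 = 0.8748

0.8748 bits


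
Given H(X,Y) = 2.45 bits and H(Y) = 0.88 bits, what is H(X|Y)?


H(X|Y) = H(X,Y) - H(Y) = 2.45 - 0.88 = 1.57

1.57 bits


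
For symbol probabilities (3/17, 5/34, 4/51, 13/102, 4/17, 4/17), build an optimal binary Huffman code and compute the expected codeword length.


Huffman construction (repeatedly merge the two least-probable nodes; each merge adds 1 bit to every symbol beneath it): 4/51 + 13/102 = 7/34; 5/34 + 3/17 = 11/34; 7/34 + 4/17 = 15/34; 4/17 + 11/34 = 19/34; 15/34 + 19/34 = 1. Resulting codeword lengths (in the order the probabilities were given): (3, 3, 3, 3, 2, 2). L_avg = sum(p_i * l_i) = 3/17*3 + 5/34*3 + 4/51*3 + 13/102*3 + 4/17*2 + 4/17*2 = 43/17 = 2.5294

2.5294 bits


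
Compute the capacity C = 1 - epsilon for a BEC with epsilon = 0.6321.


C = 1 - epsilon = 1 - 0.6321 = 0.3679

0.3679 bits


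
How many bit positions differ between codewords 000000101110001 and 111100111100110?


Count differing positions: ^ ^ ^ ^ . . . ^ . . ^ . ^ ^ ^ = 9 differences

9


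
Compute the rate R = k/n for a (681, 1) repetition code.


Rate = k/n = 1/681

1/681


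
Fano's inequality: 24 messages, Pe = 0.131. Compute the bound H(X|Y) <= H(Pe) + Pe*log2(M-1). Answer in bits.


H(Pe) = -Pe*log2(Pe) - (1-Pe)*log2(1-Pe) = -0.131*log2(0.131) - 0.869*log2(0.869) = 0.384139 + 0.176035 = 0.5602. Pe*log2(M-1) = 0.131*log2(23) = 0.592587. Bound = H(Pe) + Pe*log2(M-1) = 0.384139 + 0.176035 + 0.592587 = 1.1528

1.1528 bits


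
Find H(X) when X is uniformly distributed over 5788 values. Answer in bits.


H = log2(n) = log2(5788) = 12.4988

12.4988 bits


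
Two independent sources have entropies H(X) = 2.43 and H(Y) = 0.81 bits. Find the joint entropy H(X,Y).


For independent variables, H(X,Y) = H(X) + H(Y) = 2.43 + 0.81 = 3.24

3.24 bits


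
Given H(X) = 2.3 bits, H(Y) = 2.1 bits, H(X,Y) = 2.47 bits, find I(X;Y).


I(X;Y) = H(X) + H(Y) - H(X,Y) = 2.3 + 2.1 - 2.47 = 1.93

1.93 bits


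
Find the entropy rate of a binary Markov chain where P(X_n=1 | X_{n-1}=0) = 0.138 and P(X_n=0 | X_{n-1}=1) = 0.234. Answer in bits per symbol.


Stationary distribution: pi_0 = p10/(p01+p10) = 0.629, pi_1 = 0.371. Entropy rate H' = pi_0*H(p01) + pi_1*H(p10) = 0.629*0.579 + 0.371*0.7849 = 0.6554

0.6554 bits/symbol


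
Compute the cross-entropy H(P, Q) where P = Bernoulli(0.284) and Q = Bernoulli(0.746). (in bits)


H(P,Q) = -p*log2(q) - (1-p)*log2(1-q). -0.284*log2(0.746) = 0.120062; -0.716*log2(0.254) = 1.415603. H(P,Q) = 0.120062 + 1.415603 = 1.5357

1.5357 bits


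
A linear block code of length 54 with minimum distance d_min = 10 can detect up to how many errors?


Detection capability = d_min - 1 = 10 - 1 = 9

9 errors


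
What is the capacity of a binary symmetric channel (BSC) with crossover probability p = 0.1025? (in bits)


H(p) = -p*log2(p) - (1-p)*log2(1-p) = -0.1025*log2(0.1025) - 0.8975*log2(0.8975) = 0.336846 + 0.140024 = 0.4769. C = 1 - H(p) = 1 - 0.4769 = 0.5231

0.5231 bits


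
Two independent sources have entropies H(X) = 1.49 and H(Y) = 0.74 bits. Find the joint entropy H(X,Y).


For independent variables, H(X,Y) = H(X) + H(Y) = 1.49 + 0.74 = 2.23

2.23 bits


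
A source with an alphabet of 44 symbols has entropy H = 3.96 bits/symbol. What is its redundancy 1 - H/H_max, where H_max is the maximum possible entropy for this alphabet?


H_max = log2(K) = log2(44) = 5.4594 bits/symbol. Redundancy = 1 - H/H_max = 1 - 3.96/5.4594 = 1 - 0.7254 = 0.2746

0.2746


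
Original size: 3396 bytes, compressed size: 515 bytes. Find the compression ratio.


Ratio = original / compressed = 3396 / 515 = 6.5942

6.5942


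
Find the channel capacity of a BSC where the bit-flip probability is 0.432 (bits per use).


H(p) = -p*log2(p) - (1-p)*log2(1-p) = -0.432*log2(0.432) - 0.568*log2(0.568) = 0.523107 + 0.463509 = 0.9866. C = 1 - H(p) = 1 - 0.9866 = 0.0134

0.0134 bits


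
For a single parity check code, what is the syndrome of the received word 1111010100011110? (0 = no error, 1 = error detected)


Syndrome = XOR of all bits = 1 XOR 1 XOR 1 XOR 1 XOR 0 XOR 1 XOR 0 XOR 1 XOR 0 XOR 0 XOR 0 XOR 1 XOR 1 XOR 1 XOR 1 XOR 0 = 0

0
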